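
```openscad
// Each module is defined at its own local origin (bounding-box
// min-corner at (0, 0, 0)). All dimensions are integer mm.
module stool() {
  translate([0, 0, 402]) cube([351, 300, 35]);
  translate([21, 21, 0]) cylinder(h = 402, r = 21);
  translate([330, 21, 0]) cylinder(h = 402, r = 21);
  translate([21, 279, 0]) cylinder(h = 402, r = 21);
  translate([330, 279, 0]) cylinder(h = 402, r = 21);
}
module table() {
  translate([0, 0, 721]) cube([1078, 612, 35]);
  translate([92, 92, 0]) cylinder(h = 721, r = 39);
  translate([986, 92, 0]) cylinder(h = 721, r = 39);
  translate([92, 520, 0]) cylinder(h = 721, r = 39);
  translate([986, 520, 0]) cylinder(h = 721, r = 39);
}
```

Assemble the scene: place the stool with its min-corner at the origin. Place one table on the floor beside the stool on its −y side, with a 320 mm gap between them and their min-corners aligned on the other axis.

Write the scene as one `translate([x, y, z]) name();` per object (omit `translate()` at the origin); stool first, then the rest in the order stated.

stool();
translate([0, -932, 0]) table();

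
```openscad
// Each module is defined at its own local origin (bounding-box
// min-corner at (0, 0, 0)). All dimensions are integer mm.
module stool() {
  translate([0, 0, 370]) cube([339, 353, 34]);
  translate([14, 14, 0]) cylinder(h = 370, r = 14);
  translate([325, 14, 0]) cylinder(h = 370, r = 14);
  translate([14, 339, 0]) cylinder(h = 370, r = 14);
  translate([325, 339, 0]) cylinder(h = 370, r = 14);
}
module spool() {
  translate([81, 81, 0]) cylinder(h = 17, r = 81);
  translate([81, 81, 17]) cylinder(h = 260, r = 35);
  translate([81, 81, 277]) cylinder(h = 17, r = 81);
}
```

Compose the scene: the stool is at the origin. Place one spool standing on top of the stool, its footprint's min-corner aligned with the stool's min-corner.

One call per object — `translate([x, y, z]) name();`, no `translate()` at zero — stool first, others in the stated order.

stool();
translate([0, 0, 404]) spool();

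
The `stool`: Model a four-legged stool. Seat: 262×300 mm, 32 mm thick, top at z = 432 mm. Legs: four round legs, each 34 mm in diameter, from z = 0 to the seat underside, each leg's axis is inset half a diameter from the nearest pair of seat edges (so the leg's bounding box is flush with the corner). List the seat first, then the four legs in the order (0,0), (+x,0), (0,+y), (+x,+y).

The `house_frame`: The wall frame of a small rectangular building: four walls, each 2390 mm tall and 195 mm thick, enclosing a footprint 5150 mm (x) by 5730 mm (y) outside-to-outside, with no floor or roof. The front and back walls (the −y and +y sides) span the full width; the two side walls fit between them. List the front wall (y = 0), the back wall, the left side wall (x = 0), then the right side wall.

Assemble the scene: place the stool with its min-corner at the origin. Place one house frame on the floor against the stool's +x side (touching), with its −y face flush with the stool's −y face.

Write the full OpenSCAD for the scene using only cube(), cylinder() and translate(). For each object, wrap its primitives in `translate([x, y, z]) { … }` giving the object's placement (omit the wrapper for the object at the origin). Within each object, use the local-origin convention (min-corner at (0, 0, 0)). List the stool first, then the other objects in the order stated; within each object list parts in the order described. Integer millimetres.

translate([0, 0, 400]) cube([262, 300, 32]);
translate([17, 17, 0]) cylinder(h = 400, r = 17);
translate([245, 17, 0]) cylinder(h = 400, r = 17);
translate([17, 283, 0]) cylinder(h = 400, r = 17);
translate([245, 283, 0]) cylinder(h = 400, r = 17);
translate([262, 0, 0]) {
  cube([5150, 195, 2390]);
  translate([0, 5535, 0]) cube([5150, 195, 2390]);
  translate([0, 195, 0]) cube([195, 5340, 2390]);
  translate([4955, 195, 0]) cube([195, 5340, 2390]);
}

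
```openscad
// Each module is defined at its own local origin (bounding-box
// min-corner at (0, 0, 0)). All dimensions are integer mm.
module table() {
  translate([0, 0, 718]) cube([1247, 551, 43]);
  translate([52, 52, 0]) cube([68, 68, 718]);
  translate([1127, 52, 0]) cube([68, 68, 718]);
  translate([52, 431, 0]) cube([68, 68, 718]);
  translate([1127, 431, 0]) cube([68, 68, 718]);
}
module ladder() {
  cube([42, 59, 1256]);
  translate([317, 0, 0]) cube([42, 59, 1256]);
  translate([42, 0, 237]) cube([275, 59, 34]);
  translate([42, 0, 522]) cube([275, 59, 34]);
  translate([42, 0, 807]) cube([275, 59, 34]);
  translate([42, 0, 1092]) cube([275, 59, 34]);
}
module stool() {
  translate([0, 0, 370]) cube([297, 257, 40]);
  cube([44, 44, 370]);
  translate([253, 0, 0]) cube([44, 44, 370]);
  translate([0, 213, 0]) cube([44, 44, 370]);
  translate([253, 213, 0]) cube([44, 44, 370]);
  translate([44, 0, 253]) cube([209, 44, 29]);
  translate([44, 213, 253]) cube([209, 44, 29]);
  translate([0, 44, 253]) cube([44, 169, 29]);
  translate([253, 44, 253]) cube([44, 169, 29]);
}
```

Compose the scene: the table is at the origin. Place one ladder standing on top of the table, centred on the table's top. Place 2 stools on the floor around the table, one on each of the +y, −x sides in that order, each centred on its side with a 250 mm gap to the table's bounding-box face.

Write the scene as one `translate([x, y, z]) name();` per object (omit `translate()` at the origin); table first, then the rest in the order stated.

table();
translate([444, 246, 761]) ladder();
translate([475, 801, 0]) stool();
translate([-547, 147, 0]) stool();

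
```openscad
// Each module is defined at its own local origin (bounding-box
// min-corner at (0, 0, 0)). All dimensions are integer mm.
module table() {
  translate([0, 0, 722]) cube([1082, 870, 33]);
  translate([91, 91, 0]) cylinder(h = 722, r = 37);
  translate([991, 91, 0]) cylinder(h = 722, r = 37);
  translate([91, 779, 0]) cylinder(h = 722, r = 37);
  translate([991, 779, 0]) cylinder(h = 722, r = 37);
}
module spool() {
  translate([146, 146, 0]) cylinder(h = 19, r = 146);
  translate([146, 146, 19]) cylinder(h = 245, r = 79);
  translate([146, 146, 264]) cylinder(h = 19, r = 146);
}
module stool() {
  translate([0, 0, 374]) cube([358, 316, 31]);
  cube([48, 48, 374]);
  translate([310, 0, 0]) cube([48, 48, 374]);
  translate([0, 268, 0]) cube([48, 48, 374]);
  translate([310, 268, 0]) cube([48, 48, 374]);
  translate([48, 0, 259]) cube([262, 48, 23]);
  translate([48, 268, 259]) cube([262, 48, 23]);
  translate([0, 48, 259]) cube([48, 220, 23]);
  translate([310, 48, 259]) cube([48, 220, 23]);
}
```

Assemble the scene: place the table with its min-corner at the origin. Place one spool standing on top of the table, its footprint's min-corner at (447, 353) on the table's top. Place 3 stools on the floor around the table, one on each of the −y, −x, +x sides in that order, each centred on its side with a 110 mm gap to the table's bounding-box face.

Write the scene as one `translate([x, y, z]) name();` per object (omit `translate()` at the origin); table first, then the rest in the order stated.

table();
translate([447, 353, 755]) spool();
translate([362, -426, 0]) stool();
translate([-468, 277, 0]) stool();
translate([1192, 277, 0]) stool();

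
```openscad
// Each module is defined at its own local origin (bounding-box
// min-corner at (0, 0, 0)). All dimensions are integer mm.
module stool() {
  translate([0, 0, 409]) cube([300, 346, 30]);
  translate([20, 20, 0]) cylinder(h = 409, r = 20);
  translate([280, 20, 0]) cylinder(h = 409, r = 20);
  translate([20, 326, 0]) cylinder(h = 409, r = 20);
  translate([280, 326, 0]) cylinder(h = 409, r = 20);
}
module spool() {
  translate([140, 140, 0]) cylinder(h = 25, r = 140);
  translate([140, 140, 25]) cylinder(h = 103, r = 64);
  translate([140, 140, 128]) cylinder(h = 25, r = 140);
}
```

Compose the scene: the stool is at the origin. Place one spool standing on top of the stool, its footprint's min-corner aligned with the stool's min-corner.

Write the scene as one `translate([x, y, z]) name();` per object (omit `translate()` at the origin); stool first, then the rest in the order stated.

stool();
translate([0, 0, 439]) spool();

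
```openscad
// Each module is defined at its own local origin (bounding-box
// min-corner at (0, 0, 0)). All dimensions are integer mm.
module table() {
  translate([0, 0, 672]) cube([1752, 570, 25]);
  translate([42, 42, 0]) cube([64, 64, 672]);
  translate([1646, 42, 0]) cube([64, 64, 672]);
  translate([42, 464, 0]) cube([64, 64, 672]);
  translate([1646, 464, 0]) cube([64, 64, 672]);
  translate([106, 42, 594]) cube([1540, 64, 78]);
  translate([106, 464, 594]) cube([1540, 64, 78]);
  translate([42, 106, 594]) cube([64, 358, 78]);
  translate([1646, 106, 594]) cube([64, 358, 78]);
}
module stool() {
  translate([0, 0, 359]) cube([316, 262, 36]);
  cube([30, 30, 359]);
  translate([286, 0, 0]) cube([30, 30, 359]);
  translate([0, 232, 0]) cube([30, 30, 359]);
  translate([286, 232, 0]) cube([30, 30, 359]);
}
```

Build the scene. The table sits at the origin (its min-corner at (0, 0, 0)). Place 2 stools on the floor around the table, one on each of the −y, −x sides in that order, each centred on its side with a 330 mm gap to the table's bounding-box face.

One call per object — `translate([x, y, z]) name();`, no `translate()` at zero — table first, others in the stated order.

table();
translate([718, -592, 0]) stool();
translate([-646, 154, 0]) stool();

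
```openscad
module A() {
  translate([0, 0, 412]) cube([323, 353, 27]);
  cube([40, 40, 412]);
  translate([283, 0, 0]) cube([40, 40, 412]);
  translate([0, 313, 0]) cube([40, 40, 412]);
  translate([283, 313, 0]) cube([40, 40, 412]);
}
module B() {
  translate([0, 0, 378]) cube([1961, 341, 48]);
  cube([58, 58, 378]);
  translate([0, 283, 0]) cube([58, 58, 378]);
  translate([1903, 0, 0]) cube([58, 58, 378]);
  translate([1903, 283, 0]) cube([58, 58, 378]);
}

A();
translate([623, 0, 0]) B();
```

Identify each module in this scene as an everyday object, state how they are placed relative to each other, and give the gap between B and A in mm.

The bench's nearest face is 300 mm from the stool's +x face.

A is a stool. B is a bench. The bench is on the floor beside the stool on its +x side. The gap between the bench and the stool is 300 mm.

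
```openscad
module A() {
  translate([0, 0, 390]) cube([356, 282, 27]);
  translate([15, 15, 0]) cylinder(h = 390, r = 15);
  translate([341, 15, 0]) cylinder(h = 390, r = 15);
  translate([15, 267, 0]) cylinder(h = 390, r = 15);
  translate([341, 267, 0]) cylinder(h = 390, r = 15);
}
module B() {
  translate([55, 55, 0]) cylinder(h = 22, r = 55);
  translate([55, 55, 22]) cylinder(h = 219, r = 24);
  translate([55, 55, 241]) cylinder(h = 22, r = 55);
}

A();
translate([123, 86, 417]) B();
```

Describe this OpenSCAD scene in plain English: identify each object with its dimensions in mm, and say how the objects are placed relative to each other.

A is a four-legged stool. The seat is 356×282 mm, 27 mm thick, top at z = 417 mm. It stands on four round legs, each 30 mm in diameter, from z = 0 to the seat underside, each leg's axis is inset half a diameter from the nearest pair of seat edges (so the leg's bounding box is flush with the corner).

B is a spool: two coaxial disc flanges of radius 55 mm and thickness 22 mm, joined by a core cylinder of radius 24 mm and height 219 mm. The lower flange rests on z = 0 and the three cylinders share a vertical axis.

The spool is on top of the stool, centred.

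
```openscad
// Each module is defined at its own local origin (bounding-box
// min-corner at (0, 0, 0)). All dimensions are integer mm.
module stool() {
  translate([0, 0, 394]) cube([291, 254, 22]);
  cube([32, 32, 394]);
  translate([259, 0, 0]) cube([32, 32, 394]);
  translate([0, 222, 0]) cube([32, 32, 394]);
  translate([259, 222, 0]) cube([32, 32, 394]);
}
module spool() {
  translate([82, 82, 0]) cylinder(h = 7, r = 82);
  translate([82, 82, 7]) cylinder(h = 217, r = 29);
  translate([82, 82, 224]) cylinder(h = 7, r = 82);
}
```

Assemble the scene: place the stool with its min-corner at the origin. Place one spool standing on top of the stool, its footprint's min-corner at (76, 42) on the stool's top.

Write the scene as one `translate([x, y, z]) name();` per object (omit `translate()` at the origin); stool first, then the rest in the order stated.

stool();
translate([76, 42, 416]) spool();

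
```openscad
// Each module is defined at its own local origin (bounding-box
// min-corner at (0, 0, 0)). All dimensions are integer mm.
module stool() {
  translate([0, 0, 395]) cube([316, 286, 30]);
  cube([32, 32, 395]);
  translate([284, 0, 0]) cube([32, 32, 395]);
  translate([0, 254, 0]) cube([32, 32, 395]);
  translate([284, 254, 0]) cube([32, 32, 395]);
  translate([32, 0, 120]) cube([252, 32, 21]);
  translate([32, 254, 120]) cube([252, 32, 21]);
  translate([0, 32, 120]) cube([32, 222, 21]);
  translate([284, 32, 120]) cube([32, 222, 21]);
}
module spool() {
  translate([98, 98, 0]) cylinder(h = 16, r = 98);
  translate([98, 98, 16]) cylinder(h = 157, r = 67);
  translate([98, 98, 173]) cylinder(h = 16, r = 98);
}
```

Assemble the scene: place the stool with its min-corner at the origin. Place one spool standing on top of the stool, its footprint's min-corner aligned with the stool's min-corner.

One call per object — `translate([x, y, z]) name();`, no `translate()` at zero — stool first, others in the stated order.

stool();
translate([0, 0, 425]) spool();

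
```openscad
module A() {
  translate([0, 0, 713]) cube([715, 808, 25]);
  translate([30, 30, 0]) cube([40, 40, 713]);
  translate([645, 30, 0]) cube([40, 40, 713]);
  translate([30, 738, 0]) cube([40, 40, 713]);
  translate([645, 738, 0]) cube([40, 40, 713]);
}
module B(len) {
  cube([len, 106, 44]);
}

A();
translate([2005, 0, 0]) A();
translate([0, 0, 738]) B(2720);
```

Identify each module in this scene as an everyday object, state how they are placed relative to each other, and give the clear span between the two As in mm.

A is a table. B is a beam. A beam spans the tops of two tables. The clear span between the two tables is 1290 mm.

Second table starts at x = 2005; first ends at x = 715; clear span = 2005 − 715 = 1290 mm.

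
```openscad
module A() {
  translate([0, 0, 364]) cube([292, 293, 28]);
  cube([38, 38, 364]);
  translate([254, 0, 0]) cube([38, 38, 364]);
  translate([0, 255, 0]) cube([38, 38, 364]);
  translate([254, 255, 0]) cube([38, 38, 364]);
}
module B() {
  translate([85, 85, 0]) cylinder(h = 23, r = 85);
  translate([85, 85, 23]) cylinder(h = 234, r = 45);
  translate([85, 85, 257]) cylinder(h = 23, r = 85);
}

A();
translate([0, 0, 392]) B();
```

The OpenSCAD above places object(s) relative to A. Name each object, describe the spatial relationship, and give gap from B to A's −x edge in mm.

A is a stool. B is a spool. The spool is on top of the stool. The gap from the spool to the stool's −x edge is 0 mm.

The spool's min-x is at 0; the stool's min-x is 0; gap = 0 mm.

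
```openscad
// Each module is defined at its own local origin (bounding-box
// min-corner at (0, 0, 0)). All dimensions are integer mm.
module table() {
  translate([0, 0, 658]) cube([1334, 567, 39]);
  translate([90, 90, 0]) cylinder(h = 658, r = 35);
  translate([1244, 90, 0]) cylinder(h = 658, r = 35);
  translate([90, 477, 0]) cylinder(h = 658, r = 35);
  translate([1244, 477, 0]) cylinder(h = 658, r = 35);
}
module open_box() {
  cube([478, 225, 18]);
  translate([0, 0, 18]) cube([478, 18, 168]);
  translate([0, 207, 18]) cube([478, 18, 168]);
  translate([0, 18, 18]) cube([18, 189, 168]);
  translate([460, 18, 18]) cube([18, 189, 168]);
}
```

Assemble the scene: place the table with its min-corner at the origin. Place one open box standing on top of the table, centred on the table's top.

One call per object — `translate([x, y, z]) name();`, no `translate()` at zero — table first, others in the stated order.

table();
translate([428, 171, 697]) open_box();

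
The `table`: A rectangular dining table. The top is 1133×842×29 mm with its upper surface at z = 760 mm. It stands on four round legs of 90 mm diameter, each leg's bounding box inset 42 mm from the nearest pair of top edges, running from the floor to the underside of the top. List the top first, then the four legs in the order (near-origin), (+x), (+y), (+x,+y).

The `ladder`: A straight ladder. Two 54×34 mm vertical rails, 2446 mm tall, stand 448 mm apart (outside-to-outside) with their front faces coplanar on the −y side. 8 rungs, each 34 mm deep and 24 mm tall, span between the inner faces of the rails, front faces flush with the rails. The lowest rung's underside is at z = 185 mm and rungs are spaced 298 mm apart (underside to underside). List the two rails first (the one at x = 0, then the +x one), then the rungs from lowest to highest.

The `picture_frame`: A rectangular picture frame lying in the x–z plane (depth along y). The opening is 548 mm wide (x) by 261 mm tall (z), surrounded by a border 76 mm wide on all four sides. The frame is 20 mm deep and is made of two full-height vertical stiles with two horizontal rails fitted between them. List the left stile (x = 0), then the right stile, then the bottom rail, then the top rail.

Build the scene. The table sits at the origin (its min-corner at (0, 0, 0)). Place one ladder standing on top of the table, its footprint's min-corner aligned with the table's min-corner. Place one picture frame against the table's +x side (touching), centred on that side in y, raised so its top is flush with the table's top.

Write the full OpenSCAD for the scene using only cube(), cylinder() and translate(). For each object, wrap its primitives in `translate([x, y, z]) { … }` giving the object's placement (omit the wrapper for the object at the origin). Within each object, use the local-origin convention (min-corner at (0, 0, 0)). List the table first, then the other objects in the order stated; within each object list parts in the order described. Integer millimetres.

translate([0, 0, 731]) cube([1133, 842, 29]);
translate([87, 87, 0]) cylinder(h = 731, r = 45);
translate([1046, 87, 0]) cylinder(h = 731, r = 45);
translate([87, 755, 0]) cylinder(h = 731, r = 45);
translate([1046, 755, 0]) cylinder(h = 731, r = 45);
translate([0, 0, 760]) {
  cube([54, 34, 2446]);
  translate([394, 0, 0]) cube([54, 34, 2446]);
  translate([54, 0, 185]) cube([340, 34, 24]);
  translate([54, 0, 483]) cube([340, 34, 24]);
  translate([54, 0, 781]) cube([340, 34, 24]);
  translate([54, 0, 1079]) cube([340, 34, 24]);
  translate([54, 0, 1377]) cube([340, 34, 24]);
  translate([54, 0, 1675]) cube([340, 34, 24]);
  translate([54, 0, 1973]) cube([340, 34, 24]);
  translate([54, 0, 2271]) cube([340, 34, 24]);
}
translate([1133, 411, 347]) {
  cube([76, 20, 413]);
  translate([624, 0, 0]) cube([76, 20, 413]);
  translate([76, 0, 0]) cube([548, 20, 76]);
  translate([76, 0, 337]) cube([548, 20, 76]);
}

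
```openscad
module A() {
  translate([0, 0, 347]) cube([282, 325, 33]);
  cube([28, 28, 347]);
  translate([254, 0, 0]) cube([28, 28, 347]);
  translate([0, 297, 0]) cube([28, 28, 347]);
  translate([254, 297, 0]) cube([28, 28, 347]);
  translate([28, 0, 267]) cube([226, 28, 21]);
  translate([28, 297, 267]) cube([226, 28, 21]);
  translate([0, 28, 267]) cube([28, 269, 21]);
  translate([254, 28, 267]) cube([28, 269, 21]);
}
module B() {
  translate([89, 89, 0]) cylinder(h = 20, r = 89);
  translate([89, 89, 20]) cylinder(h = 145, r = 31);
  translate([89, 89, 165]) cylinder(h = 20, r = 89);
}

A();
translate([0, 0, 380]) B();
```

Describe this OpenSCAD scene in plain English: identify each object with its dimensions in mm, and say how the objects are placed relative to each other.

A is a simple wooden stool: a rectangular seat 282 mm (x) by 325 mm (y), 33 mm thick, top face at z = 380 mm, on four square legs, each 28×28 mm in cross-section. The legs rest on z = 0, each flush with a corner of the seat. Four stretchers, 28 mm wide and 21 mm tall, connect adjacent legs with their undersides at z = 267 mm, each running between the inner faces of the legs it joins and aligned with the legs' outer faces on the other axis.

B is a spool: two coaxial disc flanges of radius 89 mm and thickness 20 mm, joined by a core cylinder of radius 31 mm and height 145 mm. The lower flange rests on z = 0 and the three cylinders share a vertical axis.

The spool is on top of the stool.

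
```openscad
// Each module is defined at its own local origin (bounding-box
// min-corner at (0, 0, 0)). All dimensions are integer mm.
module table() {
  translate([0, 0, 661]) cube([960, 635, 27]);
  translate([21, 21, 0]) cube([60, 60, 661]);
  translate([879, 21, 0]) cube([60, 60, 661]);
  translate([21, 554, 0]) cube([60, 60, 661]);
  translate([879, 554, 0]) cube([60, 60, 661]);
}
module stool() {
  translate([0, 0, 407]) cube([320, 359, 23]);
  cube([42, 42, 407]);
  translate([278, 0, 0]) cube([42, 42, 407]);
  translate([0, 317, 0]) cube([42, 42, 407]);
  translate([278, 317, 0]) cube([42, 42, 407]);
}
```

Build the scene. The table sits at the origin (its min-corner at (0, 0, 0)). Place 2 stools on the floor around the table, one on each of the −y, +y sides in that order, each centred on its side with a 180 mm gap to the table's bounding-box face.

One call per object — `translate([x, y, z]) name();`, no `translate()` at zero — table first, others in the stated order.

table();
translate([320, -539, 0]) stool();
translate([320, 815, 0]) stool();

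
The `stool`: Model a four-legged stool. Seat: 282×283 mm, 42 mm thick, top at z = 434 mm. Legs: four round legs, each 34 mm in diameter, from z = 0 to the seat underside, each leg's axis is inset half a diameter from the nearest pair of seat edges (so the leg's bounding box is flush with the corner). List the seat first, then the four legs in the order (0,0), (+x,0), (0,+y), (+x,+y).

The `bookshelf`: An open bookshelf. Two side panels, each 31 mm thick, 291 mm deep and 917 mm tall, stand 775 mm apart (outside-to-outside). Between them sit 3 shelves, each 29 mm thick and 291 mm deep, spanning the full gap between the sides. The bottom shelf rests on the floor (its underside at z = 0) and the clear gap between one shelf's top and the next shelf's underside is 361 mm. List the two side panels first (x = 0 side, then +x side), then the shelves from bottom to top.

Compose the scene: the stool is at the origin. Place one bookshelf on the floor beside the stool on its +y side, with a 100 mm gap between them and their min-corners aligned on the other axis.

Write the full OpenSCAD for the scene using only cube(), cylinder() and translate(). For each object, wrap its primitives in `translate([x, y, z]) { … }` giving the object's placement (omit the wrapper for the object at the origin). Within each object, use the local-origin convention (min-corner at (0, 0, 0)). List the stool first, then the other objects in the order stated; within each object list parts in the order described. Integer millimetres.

translate([0, 0, 392]) cube([282, 283, 42]);
translate([17, 17, 0]) cylinder(h = 392, r = 17);
translate([265, 17, 0]) cylinder(h = 392, r = 17);
translate([17, 266, 0]) cylinder(h = 392, r = 17);
translate([265, 266, 0]) cylinder(h = 392, r = 17);
translate([0, 383, 0]) {
  cube([31, 291, 917]);
  translate([744, 0, 0]) cube([31, 291, 917]);
  translate([31, 0, 0]) cube([713, 291, 29]);
  translate([31, 0, 390]) cube([713, 291, 29]);
  translate([31, 0, 780]) cube([713, 291, 29]);
}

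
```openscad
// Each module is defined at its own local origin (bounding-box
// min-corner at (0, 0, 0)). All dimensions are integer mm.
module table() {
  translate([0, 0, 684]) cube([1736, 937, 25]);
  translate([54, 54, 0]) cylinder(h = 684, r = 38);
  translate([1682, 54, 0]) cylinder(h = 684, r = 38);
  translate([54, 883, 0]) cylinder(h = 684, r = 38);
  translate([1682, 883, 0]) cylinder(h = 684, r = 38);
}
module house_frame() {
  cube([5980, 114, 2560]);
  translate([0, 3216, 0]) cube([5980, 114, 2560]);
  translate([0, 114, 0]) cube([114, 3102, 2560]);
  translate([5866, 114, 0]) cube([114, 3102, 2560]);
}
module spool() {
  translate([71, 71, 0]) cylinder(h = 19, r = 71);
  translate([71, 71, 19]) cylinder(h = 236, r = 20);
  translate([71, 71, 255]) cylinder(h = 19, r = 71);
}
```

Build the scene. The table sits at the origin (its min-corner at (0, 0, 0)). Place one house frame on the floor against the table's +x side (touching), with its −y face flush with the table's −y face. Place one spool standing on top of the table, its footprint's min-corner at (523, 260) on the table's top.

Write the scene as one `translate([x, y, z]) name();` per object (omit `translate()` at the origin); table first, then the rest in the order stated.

table();
translate([1736, 0, 0]) house_frame();
translate([523, 260, 709]) spool();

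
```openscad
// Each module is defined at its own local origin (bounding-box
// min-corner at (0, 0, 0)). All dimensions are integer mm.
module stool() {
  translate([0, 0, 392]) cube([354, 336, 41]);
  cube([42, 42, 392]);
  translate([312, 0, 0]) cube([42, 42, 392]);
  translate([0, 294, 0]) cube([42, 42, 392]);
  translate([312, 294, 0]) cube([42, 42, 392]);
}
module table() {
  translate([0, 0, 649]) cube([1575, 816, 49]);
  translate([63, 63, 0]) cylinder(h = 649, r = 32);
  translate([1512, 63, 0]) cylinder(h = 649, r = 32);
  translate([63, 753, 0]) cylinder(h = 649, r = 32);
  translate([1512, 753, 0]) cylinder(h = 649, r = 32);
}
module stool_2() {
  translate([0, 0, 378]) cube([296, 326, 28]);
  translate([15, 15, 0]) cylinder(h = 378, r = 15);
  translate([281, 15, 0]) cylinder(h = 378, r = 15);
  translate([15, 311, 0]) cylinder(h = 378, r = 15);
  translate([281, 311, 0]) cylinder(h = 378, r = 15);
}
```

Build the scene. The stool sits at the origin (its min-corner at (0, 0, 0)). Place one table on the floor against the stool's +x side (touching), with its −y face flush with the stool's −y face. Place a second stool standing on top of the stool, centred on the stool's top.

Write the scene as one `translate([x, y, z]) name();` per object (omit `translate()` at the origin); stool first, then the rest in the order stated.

stool();
translate([354, 0, 0]) table();
translate([29, 5, 433]) stool_2();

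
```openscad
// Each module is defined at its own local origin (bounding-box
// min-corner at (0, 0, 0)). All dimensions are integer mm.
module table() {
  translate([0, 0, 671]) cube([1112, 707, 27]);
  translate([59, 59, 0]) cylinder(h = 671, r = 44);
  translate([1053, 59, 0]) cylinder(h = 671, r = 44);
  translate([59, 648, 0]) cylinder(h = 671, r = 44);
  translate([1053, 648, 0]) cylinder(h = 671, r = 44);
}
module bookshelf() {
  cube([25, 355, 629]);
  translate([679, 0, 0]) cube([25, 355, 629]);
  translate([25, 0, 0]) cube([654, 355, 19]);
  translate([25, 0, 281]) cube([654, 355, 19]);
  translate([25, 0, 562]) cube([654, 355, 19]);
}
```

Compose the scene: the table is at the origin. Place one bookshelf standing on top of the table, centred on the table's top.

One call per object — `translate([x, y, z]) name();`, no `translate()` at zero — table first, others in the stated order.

table();
translate([204, 176, 698]) bookshelf();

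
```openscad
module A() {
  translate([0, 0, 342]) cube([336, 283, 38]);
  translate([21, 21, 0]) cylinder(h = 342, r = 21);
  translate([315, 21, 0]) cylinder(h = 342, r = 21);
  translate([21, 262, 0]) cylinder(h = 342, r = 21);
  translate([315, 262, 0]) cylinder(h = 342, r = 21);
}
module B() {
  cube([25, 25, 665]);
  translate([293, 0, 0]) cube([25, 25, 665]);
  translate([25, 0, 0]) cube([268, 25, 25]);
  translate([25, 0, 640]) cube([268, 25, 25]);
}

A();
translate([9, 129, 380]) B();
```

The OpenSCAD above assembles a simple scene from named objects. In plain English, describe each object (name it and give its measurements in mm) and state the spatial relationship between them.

A is a simple wooden stool: a rectangular seat 336 mm (x) by 283 mm (y), 38 mm thick, top face at z = 380 mm, on four round legs, each 42 mm in diameter. The legs rest on z = 0, each leg's axis is inset half a diameter from the nearest pair of seat edges (so the leg's bounding box is flush with the corner).

B is a picture frame with a 268×615 mm rectangular opening (x by z) and a uniform 25 mm border on every side. Frame depth is 25 mm along y. It is built from two vertical stiles running the full outside height and two horizontal rails spanning the gap between the stiles.

The picture frame is on top of the stool, centred.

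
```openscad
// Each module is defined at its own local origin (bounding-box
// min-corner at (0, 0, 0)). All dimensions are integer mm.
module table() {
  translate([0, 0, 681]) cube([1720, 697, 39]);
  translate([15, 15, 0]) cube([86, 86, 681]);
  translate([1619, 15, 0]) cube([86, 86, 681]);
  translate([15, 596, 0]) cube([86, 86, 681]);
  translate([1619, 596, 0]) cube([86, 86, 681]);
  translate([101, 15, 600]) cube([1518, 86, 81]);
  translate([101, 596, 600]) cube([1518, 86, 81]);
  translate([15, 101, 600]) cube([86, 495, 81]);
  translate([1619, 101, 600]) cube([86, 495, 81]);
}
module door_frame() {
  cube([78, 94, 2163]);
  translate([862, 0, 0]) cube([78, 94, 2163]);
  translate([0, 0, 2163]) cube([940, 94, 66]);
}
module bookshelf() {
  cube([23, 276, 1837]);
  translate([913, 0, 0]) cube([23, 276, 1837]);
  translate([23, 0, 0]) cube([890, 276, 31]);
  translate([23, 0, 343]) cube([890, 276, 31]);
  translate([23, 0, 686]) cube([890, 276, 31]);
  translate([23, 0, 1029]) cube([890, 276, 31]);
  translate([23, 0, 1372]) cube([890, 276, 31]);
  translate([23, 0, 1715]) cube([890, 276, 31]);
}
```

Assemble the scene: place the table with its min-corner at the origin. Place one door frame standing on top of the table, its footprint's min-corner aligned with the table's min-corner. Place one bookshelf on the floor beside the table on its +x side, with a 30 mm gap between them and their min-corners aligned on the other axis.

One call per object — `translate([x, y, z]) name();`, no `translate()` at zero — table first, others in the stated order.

table();
translate([0, 0, 720]) door_frame();
translate([1750, 0, 0]) bookshelf();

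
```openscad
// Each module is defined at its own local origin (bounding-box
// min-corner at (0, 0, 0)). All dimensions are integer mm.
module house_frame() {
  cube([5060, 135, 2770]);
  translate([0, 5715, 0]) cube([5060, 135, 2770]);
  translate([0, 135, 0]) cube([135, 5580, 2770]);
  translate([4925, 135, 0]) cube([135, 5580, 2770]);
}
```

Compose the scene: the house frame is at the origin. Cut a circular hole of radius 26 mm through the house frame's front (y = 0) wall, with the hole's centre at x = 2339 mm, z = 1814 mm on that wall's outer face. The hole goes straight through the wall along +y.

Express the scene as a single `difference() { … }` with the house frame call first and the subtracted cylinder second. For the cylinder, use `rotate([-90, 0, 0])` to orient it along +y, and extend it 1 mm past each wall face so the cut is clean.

difference() {
  house_frame();
  translate([2339, -1, 1814]) rotate([-90, 0, 0]) cylinder(h = 137, r = 26);
}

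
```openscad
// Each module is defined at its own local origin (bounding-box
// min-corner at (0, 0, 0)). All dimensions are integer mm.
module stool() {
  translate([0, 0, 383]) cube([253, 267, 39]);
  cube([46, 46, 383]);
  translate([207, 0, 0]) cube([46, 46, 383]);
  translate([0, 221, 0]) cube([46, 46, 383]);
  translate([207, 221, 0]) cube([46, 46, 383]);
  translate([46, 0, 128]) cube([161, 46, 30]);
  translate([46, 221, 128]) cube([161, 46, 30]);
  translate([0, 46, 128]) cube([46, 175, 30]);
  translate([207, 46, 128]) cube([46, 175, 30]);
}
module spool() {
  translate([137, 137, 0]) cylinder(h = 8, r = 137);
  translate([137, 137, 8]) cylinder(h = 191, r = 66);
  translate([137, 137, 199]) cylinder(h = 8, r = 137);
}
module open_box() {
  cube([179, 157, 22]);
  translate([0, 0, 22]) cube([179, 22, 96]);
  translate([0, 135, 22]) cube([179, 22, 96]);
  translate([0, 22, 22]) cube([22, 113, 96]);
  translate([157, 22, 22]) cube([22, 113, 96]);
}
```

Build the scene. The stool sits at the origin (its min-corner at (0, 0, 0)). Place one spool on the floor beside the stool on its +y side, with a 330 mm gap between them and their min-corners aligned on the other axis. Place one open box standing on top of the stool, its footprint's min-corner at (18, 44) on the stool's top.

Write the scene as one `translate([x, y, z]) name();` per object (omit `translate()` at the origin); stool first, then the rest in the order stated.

stool();
translate([0, 597, 0]) spool();
translate([18, 44, 422]) open_box();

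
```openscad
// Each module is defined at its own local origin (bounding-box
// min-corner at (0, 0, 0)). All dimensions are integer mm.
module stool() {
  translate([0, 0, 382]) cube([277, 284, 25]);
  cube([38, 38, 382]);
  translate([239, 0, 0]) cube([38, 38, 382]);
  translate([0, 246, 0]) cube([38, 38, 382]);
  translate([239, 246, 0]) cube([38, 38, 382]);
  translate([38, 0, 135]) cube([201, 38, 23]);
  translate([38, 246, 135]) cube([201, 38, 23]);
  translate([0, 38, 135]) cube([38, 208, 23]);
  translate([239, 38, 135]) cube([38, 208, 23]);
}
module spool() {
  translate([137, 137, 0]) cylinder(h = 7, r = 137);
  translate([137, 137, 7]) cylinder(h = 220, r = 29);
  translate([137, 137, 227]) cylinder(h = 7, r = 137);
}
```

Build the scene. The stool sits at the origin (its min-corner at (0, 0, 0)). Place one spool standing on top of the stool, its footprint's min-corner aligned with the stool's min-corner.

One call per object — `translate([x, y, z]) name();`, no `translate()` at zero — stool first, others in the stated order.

stool();
translate([0, 0, 407]) spool();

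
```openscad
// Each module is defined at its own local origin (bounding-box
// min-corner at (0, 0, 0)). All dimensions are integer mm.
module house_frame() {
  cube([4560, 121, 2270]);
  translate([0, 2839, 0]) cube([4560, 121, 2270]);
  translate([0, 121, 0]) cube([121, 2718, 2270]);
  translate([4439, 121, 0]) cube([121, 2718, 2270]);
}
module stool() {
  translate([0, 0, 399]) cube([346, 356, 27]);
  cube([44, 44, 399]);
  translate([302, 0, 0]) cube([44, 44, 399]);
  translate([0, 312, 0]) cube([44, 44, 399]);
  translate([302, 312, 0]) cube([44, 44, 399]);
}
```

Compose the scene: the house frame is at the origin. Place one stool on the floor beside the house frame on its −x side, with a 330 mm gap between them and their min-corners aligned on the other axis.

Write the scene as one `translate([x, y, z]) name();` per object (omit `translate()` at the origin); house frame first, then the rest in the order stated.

house_frame();
translate([-676, 0, 0]) stool();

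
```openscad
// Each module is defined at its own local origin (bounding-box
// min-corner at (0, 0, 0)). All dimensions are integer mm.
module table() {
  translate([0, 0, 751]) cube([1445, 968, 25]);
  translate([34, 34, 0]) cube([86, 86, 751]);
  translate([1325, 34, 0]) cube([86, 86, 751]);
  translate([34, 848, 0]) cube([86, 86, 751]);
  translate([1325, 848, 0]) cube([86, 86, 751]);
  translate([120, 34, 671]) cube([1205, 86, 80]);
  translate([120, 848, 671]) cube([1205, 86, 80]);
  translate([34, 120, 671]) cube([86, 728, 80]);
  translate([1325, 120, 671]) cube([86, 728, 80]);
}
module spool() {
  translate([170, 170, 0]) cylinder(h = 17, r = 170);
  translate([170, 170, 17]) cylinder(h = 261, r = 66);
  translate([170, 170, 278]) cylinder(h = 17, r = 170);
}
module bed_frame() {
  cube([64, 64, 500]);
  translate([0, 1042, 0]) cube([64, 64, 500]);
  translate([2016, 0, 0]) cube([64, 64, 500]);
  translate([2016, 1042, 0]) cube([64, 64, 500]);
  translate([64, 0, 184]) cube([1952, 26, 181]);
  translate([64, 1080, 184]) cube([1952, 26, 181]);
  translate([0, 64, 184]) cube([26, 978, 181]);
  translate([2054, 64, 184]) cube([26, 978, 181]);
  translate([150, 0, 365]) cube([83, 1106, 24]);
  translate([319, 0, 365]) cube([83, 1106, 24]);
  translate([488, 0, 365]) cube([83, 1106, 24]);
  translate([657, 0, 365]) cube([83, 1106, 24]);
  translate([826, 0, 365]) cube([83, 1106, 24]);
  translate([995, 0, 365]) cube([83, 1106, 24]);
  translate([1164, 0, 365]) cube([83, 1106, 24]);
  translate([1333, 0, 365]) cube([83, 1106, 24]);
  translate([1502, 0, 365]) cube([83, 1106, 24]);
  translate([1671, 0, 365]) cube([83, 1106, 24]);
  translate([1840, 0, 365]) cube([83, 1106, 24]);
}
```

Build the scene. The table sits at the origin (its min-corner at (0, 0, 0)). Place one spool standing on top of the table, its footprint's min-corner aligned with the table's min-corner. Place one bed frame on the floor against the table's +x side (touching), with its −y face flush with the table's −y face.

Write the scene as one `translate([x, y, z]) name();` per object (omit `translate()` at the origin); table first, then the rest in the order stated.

table();
translate([0, 0, 776]) spool();
translate([1445, 0, 0]) bed_frame();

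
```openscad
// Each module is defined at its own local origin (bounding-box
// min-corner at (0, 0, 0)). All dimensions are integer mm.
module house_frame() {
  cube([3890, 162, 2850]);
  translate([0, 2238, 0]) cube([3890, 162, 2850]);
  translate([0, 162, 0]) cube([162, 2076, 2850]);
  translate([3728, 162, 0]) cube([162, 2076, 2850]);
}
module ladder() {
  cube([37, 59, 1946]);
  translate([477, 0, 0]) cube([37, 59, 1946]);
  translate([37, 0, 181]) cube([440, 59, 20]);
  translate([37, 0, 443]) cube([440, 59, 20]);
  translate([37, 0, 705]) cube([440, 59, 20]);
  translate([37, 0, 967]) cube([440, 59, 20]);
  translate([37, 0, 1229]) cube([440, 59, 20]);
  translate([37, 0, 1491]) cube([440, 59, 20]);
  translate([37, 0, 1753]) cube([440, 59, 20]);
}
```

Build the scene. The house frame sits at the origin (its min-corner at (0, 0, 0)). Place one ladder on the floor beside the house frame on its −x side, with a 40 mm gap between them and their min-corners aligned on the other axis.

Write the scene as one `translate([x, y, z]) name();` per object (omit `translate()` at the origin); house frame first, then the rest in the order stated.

house_frame();
translate([-554, 0, 0]) ladder();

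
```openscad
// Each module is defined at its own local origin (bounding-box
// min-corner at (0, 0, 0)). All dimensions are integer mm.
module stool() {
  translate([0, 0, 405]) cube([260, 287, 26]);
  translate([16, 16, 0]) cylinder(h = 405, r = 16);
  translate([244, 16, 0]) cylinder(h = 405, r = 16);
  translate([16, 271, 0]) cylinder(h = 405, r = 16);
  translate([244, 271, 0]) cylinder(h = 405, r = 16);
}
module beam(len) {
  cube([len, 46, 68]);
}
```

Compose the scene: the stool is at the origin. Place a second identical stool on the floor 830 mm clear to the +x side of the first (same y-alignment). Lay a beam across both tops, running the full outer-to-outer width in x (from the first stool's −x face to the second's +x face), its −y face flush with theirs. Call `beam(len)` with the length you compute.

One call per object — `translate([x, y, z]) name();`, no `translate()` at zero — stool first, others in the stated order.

stool();
translate([1090, 0, 0]) stool();
translate([0, 0, 431]) beam(1350);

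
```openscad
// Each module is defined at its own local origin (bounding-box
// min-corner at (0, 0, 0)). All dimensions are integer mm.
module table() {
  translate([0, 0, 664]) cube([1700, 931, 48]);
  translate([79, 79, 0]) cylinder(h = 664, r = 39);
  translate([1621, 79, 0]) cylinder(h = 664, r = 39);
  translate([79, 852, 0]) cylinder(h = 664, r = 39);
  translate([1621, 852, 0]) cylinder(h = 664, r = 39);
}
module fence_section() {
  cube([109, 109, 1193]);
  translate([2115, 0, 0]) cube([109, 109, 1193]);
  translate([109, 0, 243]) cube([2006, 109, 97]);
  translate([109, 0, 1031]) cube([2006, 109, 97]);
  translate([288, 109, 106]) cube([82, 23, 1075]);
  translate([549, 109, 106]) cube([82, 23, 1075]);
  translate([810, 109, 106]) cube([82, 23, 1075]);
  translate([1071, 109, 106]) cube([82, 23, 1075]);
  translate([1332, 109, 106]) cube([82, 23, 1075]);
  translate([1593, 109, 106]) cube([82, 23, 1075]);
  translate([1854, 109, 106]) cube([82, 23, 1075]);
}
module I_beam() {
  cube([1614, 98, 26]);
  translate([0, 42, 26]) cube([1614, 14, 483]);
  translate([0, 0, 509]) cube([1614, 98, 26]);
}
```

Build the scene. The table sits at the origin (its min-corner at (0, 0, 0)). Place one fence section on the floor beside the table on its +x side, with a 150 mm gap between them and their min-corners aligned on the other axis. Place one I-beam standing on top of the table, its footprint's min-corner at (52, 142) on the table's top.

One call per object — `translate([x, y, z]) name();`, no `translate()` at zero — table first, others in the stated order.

table();
translate([1850, 0, 0]) fence_section();
translate([52, 142, 712]) I_beam();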